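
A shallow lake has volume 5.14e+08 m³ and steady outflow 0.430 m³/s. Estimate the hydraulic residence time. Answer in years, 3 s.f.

Q = 0.430 m³/s × 3.156e+07 s/yr = 1.357e+07 m³/yr.
Hydraulic residence time τ = V/Q = 5.14e+08/1.357e+07 = 37.88 yr.

37.9 yr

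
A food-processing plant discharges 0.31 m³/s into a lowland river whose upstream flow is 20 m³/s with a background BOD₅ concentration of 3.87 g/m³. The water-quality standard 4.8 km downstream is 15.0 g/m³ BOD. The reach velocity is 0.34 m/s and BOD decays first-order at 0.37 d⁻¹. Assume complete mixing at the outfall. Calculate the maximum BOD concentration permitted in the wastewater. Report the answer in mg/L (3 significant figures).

794 mg/L

Travel time to the compliance point: t = 4800/0.34 = 1.412e+04 s = 0.1634 d; decay factor exp(−0.37·0.1634) = 0.9413.
So the concentration just after mixing may be at most 15/0.9413 = 15.93 mg/L.
Mass balance: 15.93·20.31 = 0.31·Cₑ + 20·3.87.
Cₑ = (323.6 − 77.4) / 0.31 = 794.3 mg/L.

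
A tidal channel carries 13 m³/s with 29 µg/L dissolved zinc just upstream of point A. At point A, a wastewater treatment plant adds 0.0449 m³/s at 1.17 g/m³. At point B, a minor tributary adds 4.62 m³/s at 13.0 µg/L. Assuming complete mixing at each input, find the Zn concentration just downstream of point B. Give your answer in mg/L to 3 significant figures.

29 µg/L = 0.029 mg/L.
After input A: C = (13·0.029 + 0.0449·1.17) / 13.04 = 0.03293 mg/L.
13.0 µg/L = 0.013 mg/L.
After input B: C = (13.04·0.03293 + 4.62·0.013) / 17.66 = 0.02772 mg/L.

0.0277 mg/L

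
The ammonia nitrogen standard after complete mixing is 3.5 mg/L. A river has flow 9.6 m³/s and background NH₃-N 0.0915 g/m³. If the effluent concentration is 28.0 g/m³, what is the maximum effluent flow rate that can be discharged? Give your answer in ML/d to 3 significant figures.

Mass balance at complete mixing: C_std·(Q_w + Q_r) = Q_w·C_e + Q_r·C_b.
Rearranging, Q_w = Q_r·(C_std − C_b)/(C_e − C_std) = 9.6·(3.5 − 0.0915) / (28 − 3.5) = 1.336 m³/s.
= 115.4 ML/d.

115 ML/d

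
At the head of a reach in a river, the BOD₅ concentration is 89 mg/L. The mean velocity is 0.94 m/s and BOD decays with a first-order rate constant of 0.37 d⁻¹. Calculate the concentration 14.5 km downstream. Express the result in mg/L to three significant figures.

83.3 mg/L

Travel time t = 14.5 km / 0.94 m/s = 1.45e+04/0.94 = 1.543e+04 s = 0.1785 d.
First-order decay: C = 89·exp(−0.37·0.1785) = 89·0.9361 = 83.31 mg/L.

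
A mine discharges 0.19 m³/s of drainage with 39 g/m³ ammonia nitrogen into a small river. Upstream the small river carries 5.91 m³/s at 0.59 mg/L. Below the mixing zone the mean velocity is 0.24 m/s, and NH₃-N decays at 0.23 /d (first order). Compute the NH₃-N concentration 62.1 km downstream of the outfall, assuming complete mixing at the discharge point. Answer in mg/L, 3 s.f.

After complete mixing, C₀ = (0.19·39 + 5.91·0.59) / 6.1 = 1.786 mg/L.
Travel time t = 6.21e+04 m / 0.24 m/s = 2.588e+05 s = 2.995 d.
C = 1.786·exp(−0.23·2.995) = 1.786·0.5022 = 0.8971 mg/L.

0.897 mg/L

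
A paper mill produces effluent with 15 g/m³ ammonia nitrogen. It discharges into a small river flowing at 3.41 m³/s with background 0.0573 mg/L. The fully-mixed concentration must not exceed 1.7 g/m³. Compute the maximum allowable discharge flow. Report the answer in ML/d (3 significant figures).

Mass balance at complete mixing: C_std·(Q_w + Q_r) = Q_w·C_e + Q_r·C_b.
Rearranging, Q_w = Q_r·(C_std − C_b)/(C_e − C_std) = 3.41·(1.7 − 0.0573) / (15 − 1.7) = 0.4212 m³/s.
= 36.39 ML/d.

36.4 ML/d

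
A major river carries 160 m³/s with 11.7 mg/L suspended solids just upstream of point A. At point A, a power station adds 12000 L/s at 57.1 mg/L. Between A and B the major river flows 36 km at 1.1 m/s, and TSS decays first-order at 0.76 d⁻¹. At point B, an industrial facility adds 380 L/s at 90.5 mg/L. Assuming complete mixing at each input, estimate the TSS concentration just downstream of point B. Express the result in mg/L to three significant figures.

12000 L/s = 12 m³/s.
After input A: C = (160·11.7 + 12·57.1) / 172 = 14.87 mg/L.
Over the 36 km reach to input B (t = 3.273e+04 s = 0.3788 d), decay gives C = 14.87·exp(−0.76·0.3788) = 11.15 mg/L.
380 L/s = 0.38 m³/s.
After input B: C = (172·11.15 + 0.38·90.5) / 172.4 = 11.32 mg/L.

11.3 mg/L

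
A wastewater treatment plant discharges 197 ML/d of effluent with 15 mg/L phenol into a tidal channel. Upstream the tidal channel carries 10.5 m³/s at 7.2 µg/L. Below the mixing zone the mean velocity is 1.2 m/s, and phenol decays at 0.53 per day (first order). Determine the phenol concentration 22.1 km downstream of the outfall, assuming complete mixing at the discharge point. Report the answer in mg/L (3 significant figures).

2.40 mg/L

197 ML/d = 2.28 m³/s.
7.2 µg/L = 0.0072 mg/L.
After complete mixing, C₀ = (2.28·15 + 10.5·0.0072) / 12.78 = 2.682 mg/L.
Travel time t = 2.21e+04 m / 1.2 m/s = 1.842e+04 s = 0.2132 d.
C = 2.682·exp(−0.53·0.2132) = 2.682·0.8932 = 2.396 mg/L.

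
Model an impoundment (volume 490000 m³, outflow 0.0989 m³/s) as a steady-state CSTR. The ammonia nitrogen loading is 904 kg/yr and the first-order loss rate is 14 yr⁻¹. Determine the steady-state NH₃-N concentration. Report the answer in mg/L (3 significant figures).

Outflow Q = 0.0989 m³/s × 3.156e+07 s/yr = 3.121e+06 m³/yr.
Steady-state CSTR mass balance: W = Q·C + k·V·C, so C = W/(Q + kV).
Q + kV = 3.121e+06 + 14·490000 = 9.981e+06 m³/yr.
C = 904/9.981e+06 = 9.057e-05 kg/m³ = 0.09057 mg/L.

0.0906 mg/L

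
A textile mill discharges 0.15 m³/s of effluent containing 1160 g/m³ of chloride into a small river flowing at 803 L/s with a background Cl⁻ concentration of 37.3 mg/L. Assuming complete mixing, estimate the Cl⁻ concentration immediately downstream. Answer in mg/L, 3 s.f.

803 L/s = 0.803 m³/s.
By mass balance at complete mixing, C = (0.15·1160 + 0.803·37.3) / (0.15 + 0.803) = 204/0.953 = 214 mg/L.

214 mg/L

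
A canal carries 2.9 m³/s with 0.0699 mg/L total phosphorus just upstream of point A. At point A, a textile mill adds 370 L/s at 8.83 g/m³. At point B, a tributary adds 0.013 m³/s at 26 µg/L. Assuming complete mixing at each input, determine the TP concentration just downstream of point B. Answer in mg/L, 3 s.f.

1.06 mg/L

370 L/s = 0.37 m³/s.
After input A: C = (2.9·0.0699 + 0.37·8.83) / 3.27 = 1.061 mg/L.
26 µg/L = 0.026 mg/L.
After input B: C = (3.27·1.061 + 0.013·0.026) / 3.283 = 1.057 mg/L.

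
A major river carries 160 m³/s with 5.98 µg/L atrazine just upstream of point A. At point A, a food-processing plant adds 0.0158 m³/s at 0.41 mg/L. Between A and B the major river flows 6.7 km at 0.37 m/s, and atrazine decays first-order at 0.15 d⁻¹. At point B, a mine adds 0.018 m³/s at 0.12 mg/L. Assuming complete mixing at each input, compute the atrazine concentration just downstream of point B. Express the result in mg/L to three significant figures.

0.00585 mg/L

5.98 µg/L = 0.00598 mg/L.
After input A: C = (160·0.00598 + 0.0158·0.41) / 160 = 0.00602 mg/L.
Over the 6.7 km reach to input B (t = 1.811e+04 s = 0.2096 d), decay gives C = 0.00602·exp(−0.15·0.2096) = 0.005834 mg/L.
After input B: C = (160·0.005834 + 0.018·0.12) / 160 = 0.005846 mg/L.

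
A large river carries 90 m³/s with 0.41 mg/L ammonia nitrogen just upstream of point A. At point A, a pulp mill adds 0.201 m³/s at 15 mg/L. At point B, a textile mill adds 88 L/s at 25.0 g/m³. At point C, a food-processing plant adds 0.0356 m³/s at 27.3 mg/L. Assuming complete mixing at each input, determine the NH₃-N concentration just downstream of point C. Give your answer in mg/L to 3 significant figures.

After input A: C = (90·0.41 + 0.201·15) / 90.2 = 0.4425 mg/L.
88 L/s = 0.088 m³/s.
After input B: C = (90.2·0.4425 + 0.088·25) / 90.29 = 0.4664 mg/L.
After input C: C = (90.29·0.4664 + 0.0356·27.3) / 90.32 = 0.477 mg/L.

0.477 mg/L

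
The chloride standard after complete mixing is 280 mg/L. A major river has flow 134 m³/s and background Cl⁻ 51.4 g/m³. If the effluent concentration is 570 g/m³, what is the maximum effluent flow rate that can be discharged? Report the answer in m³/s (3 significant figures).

Mass balance at complete mixing: C_std·(Q_w + Q_r) = Q_w·C_e + Q_r·C_b.
Rearranging, Q_w = Q_r·(C_std − C_b)/(C_e − C_std) = 134·(280 − 51.4) / (570 − 280) = 105.6 m³/s.

106 m³/s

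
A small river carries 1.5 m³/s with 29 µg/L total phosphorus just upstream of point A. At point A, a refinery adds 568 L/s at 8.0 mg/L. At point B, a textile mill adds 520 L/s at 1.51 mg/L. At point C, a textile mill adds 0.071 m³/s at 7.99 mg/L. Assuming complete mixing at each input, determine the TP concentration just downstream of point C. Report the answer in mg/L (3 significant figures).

29 µg/L = 0.029 mg/L.
568 L/s = 0.568 m³/s.
After input A: C = (1.5·0.029 + 0.568·8) / 2.068 = 2.218 mg/L.
520 L/s = 0.52 m³/s.
After input B: C = (2.068·2.218 + 0.52·1.51) / 2.588 = 2.076 mg/L.
After input C: C = (2.588·2.076 + 0.071·7.99) / 2.659 = 2.234 mg/L.

2.23 mg/L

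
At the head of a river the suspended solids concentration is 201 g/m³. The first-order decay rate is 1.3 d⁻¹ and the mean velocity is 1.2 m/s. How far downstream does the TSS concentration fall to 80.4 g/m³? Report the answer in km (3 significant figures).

From C = C₀·e^(−kt), t = ln(C₀/C)/k = ln(201/80.4)/1.3 = 0.9163/1.3 = 0.7048 d.
Distance = v·t = 1.2 m/s × 6.09e+04 s = 7.308e+04 m = 73.08 km.

73.1 km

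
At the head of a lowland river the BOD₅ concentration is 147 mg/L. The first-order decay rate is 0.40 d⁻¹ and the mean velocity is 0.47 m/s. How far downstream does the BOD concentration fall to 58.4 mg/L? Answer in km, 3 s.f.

From C = C₀·e^(−kt), t = ln(C₀/C)/k = ln(147/58.4)/0.40 = 0.9231/0.40 = 2.308 d.
Distance = v·t = 0.47 m/s × 1.994e+05 s = 9.371e+04 m = 93.71 km.

93.7 km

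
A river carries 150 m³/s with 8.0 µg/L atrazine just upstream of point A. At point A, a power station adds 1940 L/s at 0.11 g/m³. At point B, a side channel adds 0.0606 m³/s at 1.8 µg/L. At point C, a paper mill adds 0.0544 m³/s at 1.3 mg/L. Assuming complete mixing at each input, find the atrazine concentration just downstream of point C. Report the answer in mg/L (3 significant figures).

0.00976 mg/L

8.0 µg/L = 0.008 mg/L.
1940 L/s = 1.94 m³/s.
After input A: C = (150·0.008 + 1.94·0.11) / 151.9 = 0.009302 mg/L.
1.8 µg/L = 0.0018 mg/L.
After input B: C = (151.9·0.009302 + 0.0606·0.0018) / 152 = 0.009299 mg/L.
After input C: C = (152·0.009299 + 0.0544·1.3) / 152.1 = 0.009761 mg/L.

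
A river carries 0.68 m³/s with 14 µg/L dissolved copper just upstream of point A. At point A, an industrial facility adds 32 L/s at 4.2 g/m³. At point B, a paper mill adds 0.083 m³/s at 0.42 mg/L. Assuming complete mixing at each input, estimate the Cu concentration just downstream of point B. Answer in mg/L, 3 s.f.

14 µg/L = 0.014 mg/L.
32 L/s = 0.032 m³/s.
After input A: C = (0.68·0.014 + 0.032·4.2) / 0.712 = 0.2021 mg/L.
After input B: C = (0.712·0.2021 + 0.083·0.42) / 0.795 = 0.2249 mg/L.

0.225 mg/L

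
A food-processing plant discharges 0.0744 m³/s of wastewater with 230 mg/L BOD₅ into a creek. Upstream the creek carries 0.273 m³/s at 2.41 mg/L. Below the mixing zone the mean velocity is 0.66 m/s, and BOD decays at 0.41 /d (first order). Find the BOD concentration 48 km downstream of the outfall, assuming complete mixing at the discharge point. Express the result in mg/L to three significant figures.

After complete mixing, C₀ = (0.0744·230 + 0.273·2.41) / 0.3474 = 51.15 mg/L.
Travel time t = 4.8e+04 m / 0.66 m/s = 7.273e+04 s = 0.8418 d.
C = 51.15·exp(−0.41·0.8418) = 51.15·0.7081 = 36.22 mg/L.

36.2 mg/L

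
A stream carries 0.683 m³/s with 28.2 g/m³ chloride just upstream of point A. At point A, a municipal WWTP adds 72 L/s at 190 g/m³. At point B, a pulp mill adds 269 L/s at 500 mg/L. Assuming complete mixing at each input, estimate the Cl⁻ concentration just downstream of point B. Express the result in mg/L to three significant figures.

72 L/s = 0.072 m³/s.
After input A: C = (0.683·28.2 + 0.072·190) / 0.755 = 43.63 mg/L.
269 L/s = 0.269 m³/s.
After input B: C = (0.755·43.63 + 0.269·500) / 1.024 = 163.5 mg/L.

164 mg/L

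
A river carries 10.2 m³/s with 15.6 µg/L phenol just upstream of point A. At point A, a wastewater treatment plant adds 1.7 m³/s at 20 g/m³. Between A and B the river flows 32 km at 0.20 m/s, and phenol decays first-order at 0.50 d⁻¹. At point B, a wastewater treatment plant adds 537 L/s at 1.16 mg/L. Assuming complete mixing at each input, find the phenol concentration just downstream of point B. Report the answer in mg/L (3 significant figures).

1.14 mg/L

15.6 µg/L = 0.0156 mg/L.
After input A: C = (10.2·0.0156 + 1.7·20) / 11.9 = 2.871 mg/L.
Over the 32 km reach to input B (t = 1.6e+05 s = 1.852 d), decay gives C = 2.871·exp(−0.50·1.852) = 1.137 mg/L.
537 L/s = 0.537 m³/s.
After input B: C = (11.9·1.137 + 0.537·1.16) / 12.44 = 1.138 mg/L.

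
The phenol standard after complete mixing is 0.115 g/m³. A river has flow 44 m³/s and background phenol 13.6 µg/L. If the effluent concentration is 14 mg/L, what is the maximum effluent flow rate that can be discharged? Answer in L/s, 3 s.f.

13.6 µg/L = 0.0136 mg/L.
Mass balance at complete mixing: C_std·(Q_w + Q_r) = Q_w·C_e + Q_r·C_b.
Rearranging, Q_w = Q_r·(C_std − C_b)/(C_e − C_std) = 44·(0.115 − 0.0136) / (14 − 0.115) = 0.3213 m³/s.
= 321.3 L/s.

321 L/s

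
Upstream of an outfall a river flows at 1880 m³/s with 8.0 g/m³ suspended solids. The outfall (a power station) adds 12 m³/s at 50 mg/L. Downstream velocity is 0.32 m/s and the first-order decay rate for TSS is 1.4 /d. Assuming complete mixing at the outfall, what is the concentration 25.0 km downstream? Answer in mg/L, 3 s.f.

After complete mixing, C₀ = (12·50 + 1880·8) / 1892 = 8.266 mg/L.
Travel time t = 2.5e+04 m / 0.32 m/s = 7.812e+04 s = 0.9042 d.
C = 8.266·exp(−1.4·0.9042) = 8.266·0.282 = 2.331 mg/L.

2.33 mg/L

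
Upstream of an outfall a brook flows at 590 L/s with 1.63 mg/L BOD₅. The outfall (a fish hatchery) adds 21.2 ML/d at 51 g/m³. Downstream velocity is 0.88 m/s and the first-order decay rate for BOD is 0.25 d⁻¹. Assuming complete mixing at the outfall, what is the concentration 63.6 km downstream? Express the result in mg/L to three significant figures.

13.1 mg/L

21.2 ML/d = 0.2454 m³/s.
590 L/s = 0.59 m³/s.
After complete mixing, C₀ = (0.2454·51 + 0.59·1.63) / 0.8354 = 16.13 mg/L.
Travel time t = 6.36e+04 m / 0.88 m/s = 7.227e+04 s = 0.8365 d.
C = 16.13·exp(−0.25·0.8365) = 16.13·0.8113 = 13.09 mg/L.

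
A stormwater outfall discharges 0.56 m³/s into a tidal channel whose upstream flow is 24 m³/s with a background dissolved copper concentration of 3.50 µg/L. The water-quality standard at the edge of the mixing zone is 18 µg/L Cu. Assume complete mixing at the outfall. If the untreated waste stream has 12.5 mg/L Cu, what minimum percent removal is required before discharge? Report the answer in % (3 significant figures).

94.9 %

3.50 µg/L = 0.0035 mg/L.
18 µg/L = 0.018 mg/L.
Mass balance: 0.018·24.56 = 0.56·Cₑ + 24·0.0035.
Cₑ = (0.4421 − 0.084) / 0.56 = 0.6394 mg/L.
Required removal = 1 − 0.6394/12.5 = 94.88 %.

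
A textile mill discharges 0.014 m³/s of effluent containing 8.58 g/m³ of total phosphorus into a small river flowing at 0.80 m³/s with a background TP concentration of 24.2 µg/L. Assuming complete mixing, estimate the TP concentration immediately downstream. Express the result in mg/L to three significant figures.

0.171 mg/L

24.2 µg/L = 0.0242 mg/L.
Flow-weighted mixing gives C = (0.014·8.58 + 0.8·0.0242) / (0.014 + 0.8) = 0.1395/0.814 = 0.1714 mg/L.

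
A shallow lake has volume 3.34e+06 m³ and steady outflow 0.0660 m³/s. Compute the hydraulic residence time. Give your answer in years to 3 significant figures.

1.60 yr

Q = 0.0660 m³/s × 3.156e+07 s/yr = 2.083e+06 m³/yr.
Hydraulic residence time τ = V/Q = 3.34e+06/2.083e+06 = 1.604 yr.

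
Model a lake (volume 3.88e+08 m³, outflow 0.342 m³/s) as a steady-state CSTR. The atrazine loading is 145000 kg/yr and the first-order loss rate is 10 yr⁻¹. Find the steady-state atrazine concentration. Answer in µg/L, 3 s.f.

Outflow Q = 0.342 m³/s × 3.156e+07 s/yr = 1.079e+07 m³/yr.
Steady-state CSTR mass balance: W = Q·C + k·V·C, so C = W/(Q + kV).
Q + kV = 1.079e+07 + 10·3.88e+08 = 3.891e+09 m³/yr.
C = 145000/3.891e+09 = 3.727e-05 kg/m³ = 0.03727 mg/L = 37.27 µg/L.

37.3 µg/L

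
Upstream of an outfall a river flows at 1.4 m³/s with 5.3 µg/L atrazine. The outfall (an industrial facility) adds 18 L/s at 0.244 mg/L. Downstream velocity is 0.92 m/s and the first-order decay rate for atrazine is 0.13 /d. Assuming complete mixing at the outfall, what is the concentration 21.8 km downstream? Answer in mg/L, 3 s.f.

0.00804 mg/L

18 L/s = 0.018 m³/s.
5.3 µg/L = 0.0053 mg/L.
After complete mixing, C₀ = (0.018·0.244 + 1.4·0.0053) / 1.418 = 0.00833 mg/L.
Travel time t = 2.18e+04 m / 0.92 m/s = 2.37e+04 s = 0.2743 d.
C = 0.00833·exp(−0.13·0.2743) = 0.00833·0.965 = 0.008038 mg/L.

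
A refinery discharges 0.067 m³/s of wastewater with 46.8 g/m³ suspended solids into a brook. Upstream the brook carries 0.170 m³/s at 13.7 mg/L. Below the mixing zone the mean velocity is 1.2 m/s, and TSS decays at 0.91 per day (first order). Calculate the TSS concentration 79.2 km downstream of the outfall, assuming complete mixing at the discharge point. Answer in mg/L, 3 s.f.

After complete mixing, C₀ = (0.067·46.8 + 0.17·13.7) / 0.237 = 23.06 mg/L.
Travel time t = 7.92e+04 m / 1.2 m/s = 6.6e+04 s = 0.7639 d.
C = 23.06·exp(−0.91·0.7639) = 23.06·0.499 = 11.51 mg/L.

11.5 mg/L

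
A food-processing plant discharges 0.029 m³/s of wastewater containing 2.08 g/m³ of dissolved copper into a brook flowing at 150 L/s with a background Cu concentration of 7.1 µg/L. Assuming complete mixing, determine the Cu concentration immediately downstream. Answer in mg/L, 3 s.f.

0.343 mg/L

150 L/s = 0.15 m³/s.
7.1 µg/L = 0.0071 mg/L.
Flow-weighted mixing gives C = (0.029·2.08 + 0.15·0.0071) / (0.029 + 0.15) = 0.06139/0.179 = 0.3429 mg/L.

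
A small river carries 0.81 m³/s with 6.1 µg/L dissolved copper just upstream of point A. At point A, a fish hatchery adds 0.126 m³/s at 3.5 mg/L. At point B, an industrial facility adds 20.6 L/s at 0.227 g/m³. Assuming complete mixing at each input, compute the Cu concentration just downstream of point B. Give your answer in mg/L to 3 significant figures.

0.471 mg/L

6.1 µg/L = 0.0061 mg/L.
After input A: C = (0.81·0.0061 + 0.126·3.5) / 0.936 = 0.4764 mg/L.
20.6 L/s = 0.0206 m³/s.
After input B: C = (0.936·0.4764 + 0.0206·0.227) / 0.9566 = 0.4711 mg/L.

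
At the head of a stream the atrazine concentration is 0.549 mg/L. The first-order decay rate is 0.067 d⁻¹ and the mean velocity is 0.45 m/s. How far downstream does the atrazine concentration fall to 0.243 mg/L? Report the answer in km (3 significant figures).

From C = C₀·e^(−kt), t = ln(C₀/C)/k = ln(0.549/0.243)/0.067 = 0.815/0.067 = 12.16 d.
Distance = v·t = 0.45 m/s × 1.051e+06 s = 4.73e+05 m = 473 km.

473 km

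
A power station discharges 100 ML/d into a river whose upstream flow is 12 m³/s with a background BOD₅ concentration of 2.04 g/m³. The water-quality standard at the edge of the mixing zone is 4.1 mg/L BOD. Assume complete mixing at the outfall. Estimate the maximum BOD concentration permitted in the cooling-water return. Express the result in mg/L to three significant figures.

25.5 mg/L

100 ML/d = 1.157 m³/s.
Mass balance: 4.1·13.16 = 1.157·Cₑ + 12·2.04.
Cₑ = (53.95 − 24.48) / 1.157 = 25.46 mg/L.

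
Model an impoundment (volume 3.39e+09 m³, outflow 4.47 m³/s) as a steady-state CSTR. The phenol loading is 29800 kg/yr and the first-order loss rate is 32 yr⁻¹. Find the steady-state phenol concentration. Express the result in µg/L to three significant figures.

0.274 µg/L

Outflow Q = 4.47 m³/s × 3.156e+07 s/yr = 1.411e+08 m³/yr.
Steady-state CSTR mass balance: W = Q·C + k·V·C, so C = W/(Q + kV).
Q + kV = 1.411e+08 + 32·3.39e+09 = 1.086e+11 m³/yr.
C = 29800/1.086e+11 = 2.743e-07 kg/m³ = 0.0002743 mg/L = 0.2743 µg/L.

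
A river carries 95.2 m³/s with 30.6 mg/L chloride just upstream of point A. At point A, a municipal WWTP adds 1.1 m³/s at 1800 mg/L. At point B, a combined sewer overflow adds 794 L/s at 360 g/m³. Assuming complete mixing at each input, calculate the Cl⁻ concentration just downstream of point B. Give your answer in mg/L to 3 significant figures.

After input A: C = (95.2·30.6 + 1.1·1800) / 96.3 = 50.81 mg/L.
794 L/s = 0.794 m³/s.
After input B: C = (96.3·50.81 + 0.794·360) / 97.09 = 53.34 mg/L.

53.3 mg/L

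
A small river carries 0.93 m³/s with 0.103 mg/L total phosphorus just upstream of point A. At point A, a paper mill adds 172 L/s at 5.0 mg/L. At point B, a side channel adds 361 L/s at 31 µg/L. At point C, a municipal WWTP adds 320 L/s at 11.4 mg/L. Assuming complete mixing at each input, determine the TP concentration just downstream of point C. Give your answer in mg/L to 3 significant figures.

172 L/s = 0.172 m³/s.
After input A: C = (0.93·0.103 + 0.172·5) / 1.102 = 0.8673 mg/L.
361 L/s = 0.361 m³/s.
31 µg/L = 0.031 mg/L.
After input B: C = (1.102·0.8673 + 0.361·0.031) / 1.463 = 0.661 mg/L.
320 L/s = 0.32 m³/s.
After input C: C = (1.463·0.661 + 0.32·11.4) / 1.783 = 2.588 mg/L.

2.59 mg/L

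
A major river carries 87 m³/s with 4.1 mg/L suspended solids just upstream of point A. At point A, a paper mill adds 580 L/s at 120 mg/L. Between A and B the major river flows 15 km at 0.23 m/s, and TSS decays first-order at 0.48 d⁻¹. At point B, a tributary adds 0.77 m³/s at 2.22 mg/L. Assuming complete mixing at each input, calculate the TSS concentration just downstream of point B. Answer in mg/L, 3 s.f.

580 L/s = 0.58 m³/s.
After input A: C = (87·4.1 + 0.58·120) / 87.58 = 4.868 mg/L.
Over the 15 km reach to input B (t = 6.522e+04 s = 0.7548 d), decay gives C = 4.868·exp(−0.48·0.7548) = 3.388 mg/L.
After input B: C = (87.58·3.388 + 0.77·2.22) / 88.35 = 3.378 mg/L.

3.38 mg/L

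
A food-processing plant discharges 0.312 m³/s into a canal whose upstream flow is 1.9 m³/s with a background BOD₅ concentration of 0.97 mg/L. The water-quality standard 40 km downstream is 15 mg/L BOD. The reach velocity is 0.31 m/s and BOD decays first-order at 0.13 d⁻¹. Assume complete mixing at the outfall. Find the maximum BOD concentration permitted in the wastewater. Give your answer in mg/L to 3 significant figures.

123 mg/L

Travel time to the compliance point: t = 4e+04/0.31 = 1.29e+05 s = 1.493 d; decay factor exp(−0.13·1.493) = 0.8235.
So the concentration just after mixing may be at most 15/0.8235 = 18.21 mg/L.
Mass balance: 18.21·2.212 = 0.312·Cₑ + 1.9·0.97.
Cₑ = (40.29 − 1.843) / 0.312 = 123.2 mg/L.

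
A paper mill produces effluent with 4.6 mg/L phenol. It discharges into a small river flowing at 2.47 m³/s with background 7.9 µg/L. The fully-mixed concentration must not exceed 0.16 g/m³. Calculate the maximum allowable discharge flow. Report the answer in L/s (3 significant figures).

7.9 µg/L = 0.0079 mg/L.
Mass balance at complete mixing: C_std·(Q_w + Q_r) = Q_w·C_e + Q_r·C_b.
Rearranging, Q_w = Q_r·(C_std − C_b)/(C_e − C_std) = 2.47·(0.16 − 0.0079) / (4.6 − 0.16) = 0.08461 m³/s.
= 84.61 L/s.

84.6 L/s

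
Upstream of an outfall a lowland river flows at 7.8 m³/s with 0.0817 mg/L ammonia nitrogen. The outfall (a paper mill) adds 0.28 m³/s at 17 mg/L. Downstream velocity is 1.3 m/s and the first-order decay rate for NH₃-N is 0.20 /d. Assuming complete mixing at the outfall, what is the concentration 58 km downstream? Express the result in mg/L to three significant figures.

After complete mixing, C₀ = (0.28·17 + 7.8·0.0817) / 8.08 = 0.668 mg/L.
Travel time t = 5.8e+04 m / 1.3 m/s = 4.462e+04 s = 0.5164 d.
C = 0.668·exp(−0.20·0.5164) = 0.668·0.9019 = 0.6024 mg/L.

0.602 mg/L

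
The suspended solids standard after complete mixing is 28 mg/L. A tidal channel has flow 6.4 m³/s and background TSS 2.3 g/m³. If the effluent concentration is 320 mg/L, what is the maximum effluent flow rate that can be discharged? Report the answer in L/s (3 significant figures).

Mass balance at complete mixing: C_std·(Q_w + Q_r) = Q_w·C_e + Q_r·C_b.
Rearranging, Q_w = Q_r·(C_std − C_b)/(C_e − C_std) = 6.4·(28 − 2.3) / (320 − 28) = 0.5633 m³/s.
= 563.3 L/s.

563 L/s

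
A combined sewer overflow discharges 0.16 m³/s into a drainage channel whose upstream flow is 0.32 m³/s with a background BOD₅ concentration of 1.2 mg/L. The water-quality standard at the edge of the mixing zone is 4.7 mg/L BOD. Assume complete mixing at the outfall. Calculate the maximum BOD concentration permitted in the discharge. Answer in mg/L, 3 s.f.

Mass balance: 4.7·0.48 = 0.16·Cₑ + 0.32·1.2.
Cₑ = (2.256 − 0.384) / 0.16 = 11.7 mg/L.

11.7 mg/L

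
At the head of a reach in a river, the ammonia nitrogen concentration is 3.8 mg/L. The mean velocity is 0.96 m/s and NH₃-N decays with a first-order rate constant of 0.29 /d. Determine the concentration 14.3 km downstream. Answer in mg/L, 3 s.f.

3.61 mg/L

Travel time t = 14.3 km / 0.96 m/s = 1.43e+04/0.96 = 1.49e+04 s = 0.1724 d.
First-order decay: C = 3.8·exp(−0.29·0.1724) = 3.8·0.9512 = 3.615 mg/L.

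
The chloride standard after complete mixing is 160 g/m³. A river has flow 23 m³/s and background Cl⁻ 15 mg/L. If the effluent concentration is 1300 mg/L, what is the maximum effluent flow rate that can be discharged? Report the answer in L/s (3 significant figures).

Mass balance at complete mixing: C_std·(Q_w + Q_r) = Q_w·C_e + Q_r·C_b.
Rearranging, Q_w = Q_r·(C_std − C_b)/(C_e − C_std) = 23·(160 − 15) / (1300 − 160) = 2.925 m³/s.
= 2925 L/s.

2930 L/s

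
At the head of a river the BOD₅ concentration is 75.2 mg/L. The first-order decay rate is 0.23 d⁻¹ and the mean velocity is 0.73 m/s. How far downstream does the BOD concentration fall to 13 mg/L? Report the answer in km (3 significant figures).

From C = C₀·e^(−kt), t = ln(C₀/C)/k = ln(75.2/13)/0.23 = 1.755/0.23 = 7.631 d.
Distance = v·t = 0.73 m/s × 6.593e+05 s = 4.813e+05 m = 481.3 km.

481 km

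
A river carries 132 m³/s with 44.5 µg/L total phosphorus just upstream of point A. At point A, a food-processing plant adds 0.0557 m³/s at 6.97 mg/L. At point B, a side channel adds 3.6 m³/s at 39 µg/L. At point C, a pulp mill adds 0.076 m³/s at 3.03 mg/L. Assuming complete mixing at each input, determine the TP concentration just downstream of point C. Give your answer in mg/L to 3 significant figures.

44.5 µg/L = 0.0445 mg/L.
After input A: C = (132·0.0445 + 0.0557·6.97) / 132.1 = 0.04742 mg/L.
39 µg/L = 0.039 mg/L.
After input B: C = (132.1·0.04742 + 3.6·0.039) / 135.7 = 0.0472 mg/L.
After input C: C = (135.7·0.0472 + 0.076·3.03) / 135.7 = 0.04887 mg/L.

0.0489 mg/L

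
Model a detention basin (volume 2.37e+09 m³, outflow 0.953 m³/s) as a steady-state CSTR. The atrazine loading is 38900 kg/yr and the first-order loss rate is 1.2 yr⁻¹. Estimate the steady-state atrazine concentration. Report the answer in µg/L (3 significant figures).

13.5 µg/L

Outflow Q = 0.953 m³/s × 3.156e+07 s/yr = 3.007e+07 m³/yr.
Steady-state CSTR mass balance: W = Q·C + k·V·C, so C = W/(Q + kV).
Q + kV = 3.007e+07 + 1.2·2.37e+09 = 2.874e+09 m³/yr.
C = 38900/2.874e+09 = 1.353e-05 kg/m³ = 0.01353 mg/L = 13.53 µg/L.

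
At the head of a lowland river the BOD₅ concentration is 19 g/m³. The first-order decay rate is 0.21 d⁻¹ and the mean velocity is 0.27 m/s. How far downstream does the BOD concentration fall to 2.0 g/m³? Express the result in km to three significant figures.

From C = C₀·e^(−kt), t = ln(C₀/C)/k = ln(19/2.0)/0.21 = 2.251/0.21 = 10.72 d.
Distance = v·t = 0.27 m/s × 9.262e+05 s = 2.501e+05 m = 250.1 km.

250 km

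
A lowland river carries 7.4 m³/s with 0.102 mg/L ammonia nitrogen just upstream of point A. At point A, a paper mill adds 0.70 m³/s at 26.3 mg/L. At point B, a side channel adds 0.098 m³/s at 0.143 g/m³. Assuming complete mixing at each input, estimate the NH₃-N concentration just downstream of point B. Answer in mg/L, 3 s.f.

After input A: C = (7.4·0.102 + 0.7·26.3) / 8.1 = 2.366 mg/L.
After input B: C = (8.1·2.366 + 0.098·0.143) / 8.198 = 2.339 mg/L.

2.34 mg/L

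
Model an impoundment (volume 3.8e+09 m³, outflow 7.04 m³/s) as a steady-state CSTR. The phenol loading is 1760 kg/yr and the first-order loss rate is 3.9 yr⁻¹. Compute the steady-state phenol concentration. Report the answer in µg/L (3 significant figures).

0.117 µg/L

Outflow Q = 7.04 m³/s × 3.156e+07 s/yr = 2.222e+08 m³/yr.
Steady-state CSTR mass balance: W = Q·C + k·V·C, so C = W/(Q + kV).
Q + kV = 2.222e+08 + 3.9·3.8e+09 = 1.504e+10 m³/yr.
C = 1760/1.504e+10 = 1.17e-07 kg/m³ = 0.000117 mg/L = 0.117 µg/L.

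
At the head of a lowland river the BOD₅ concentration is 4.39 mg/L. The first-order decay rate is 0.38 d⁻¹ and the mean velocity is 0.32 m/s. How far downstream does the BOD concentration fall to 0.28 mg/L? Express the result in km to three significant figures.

From C = C₀·e^(−kt), t = ln(C₀/C)/k = ln(4.39/0.28)/0.38 = 2.752/0.38 = 7.243 d.
Distance = v·t = 0.32 m/s × 6.258e+05 s = 2.003e+05 m = 200.3 km.

200 km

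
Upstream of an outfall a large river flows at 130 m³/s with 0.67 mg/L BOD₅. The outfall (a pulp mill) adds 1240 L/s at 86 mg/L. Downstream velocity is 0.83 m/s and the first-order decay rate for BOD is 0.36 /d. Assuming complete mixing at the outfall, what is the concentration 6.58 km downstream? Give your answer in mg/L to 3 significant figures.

1240 L/s = 1.24 m³/s.
After complete mixing, C₀ = (1.24·86 + 130·0.67) / 131.2 = 1.476 mg/L.
Travel time t = 6580 m / 0.83 m/s = 7928 s = 0.09176 d.
C = 1.476·exp(−0.36·0.09176) = 1.476·0.9675 = 1.428 mg/L.

1.43 mg/L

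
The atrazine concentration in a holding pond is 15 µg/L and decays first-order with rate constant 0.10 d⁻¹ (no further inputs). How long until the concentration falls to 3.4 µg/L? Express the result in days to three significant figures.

t = ln(C₀/C)/k = ln(15/3.4)/0.10 = 1.484/0.10 = 14.84 d.

14.8 d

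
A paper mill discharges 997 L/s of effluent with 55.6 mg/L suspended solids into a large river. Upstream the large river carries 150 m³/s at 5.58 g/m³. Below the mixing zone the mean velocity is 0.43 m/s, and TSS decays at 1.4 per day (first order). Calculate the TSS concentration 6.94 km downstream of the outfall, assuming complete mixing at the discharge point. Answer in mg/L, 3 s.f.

4.55 mg/L

997 L/s = 0.997 m³/s.
After complete mixing, C₀ = (0.997·55.6 + 150·5.58) / 151 = 5.91 mg/L.
Travel time t = 6940 m / 0.43 m/s = 1.614e+04 s = 0.1868 d.
C = 5.91·exp(−1.4·0.1868) = 5.91·0.7699 = 4.55 mg/L.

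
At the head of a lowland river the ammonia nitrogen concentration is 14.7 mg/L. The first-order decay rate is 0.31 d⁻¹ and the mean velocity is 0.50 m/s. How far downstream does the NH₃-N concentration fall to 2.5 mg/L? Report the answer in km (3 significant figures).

From C = C₀·e^(−kt), t = ln(C₀/C)/k = ln(14.7/2.5)/0.31 = 1.772/0.31 = 5.715 d.
Distance = v·t = 0.50 m/s × 4.938e+05 s = 2.469e+05 m = 246.9 km.

247 km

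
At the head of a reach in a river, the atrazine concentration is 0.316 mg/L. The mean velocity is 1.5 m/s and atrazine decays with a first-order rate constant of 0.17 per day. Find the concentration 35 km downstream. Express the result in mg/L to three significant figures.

0.302 mg/L

Travel time t = 35 km / 1.5 m/s = 3.5e+04/1.5 = 2.333e+04 s = 0.2701 d.
First-order decay: C = 0.316·exp(−0.17·0.2701) = 0.316·0.9551 = 0.3018 mg/L.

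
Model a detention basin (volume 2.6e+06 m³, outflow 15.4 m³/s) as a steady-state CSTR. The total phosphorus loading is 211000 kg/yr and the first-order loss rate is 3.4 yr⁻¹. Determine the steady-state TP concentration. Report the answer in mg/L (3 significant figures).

0.426 mg/L

Outflow Q = 15.4 m³/s × 3.156e+07 s/yr = 4.86e+08 m³/yr.
Steady-state CSTR mass balance: W = Q·C + k·V·C, so C = W/(Q + kV).
Q + kV = 4.86e+08 + 3.4·2.6e+06 = 4.948e+08 m³/yr.
C = 211000/4.948e+08 = 0.0004264 kg/m³ = 0.4264 mg/L.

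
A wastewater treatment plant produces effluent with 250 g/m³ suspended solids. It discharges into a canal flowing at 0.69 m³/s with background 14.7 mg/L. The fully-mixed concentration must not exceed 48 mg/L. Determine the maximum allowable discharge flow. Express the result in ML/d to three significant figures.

Mass balance at complete mixing: C_std·(Q_w + Q_r) = Q_w·C_e + Q_r·C_b.
Rearranging, Q_w = Q_r·(C_std − C_b)/(C_e − C_std) = 0.69·(48 − 14.7) / (250 − 48) = 0.1137 m³/s.
= 9.828 ML/d.

9.83 ML/d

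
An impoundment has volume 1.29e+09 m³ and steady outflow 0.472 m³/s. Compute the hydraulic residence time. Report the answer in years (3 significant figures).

Q = 0.472 m³/s × 3.156e+07 s/yr = 1.49e+07 m³/yr.
Hydraulic residence time τ = V/Q = 1.29e+09/1.49e+07 = 86.61 yr.

86.6 yr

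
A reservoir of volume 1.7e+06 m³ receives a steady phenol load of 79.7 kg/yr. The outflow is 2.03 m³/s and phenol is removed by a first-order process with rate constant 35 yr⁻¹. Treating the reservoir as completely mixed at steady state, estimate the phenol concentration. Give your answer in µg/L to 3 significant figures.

Outflow Q = 2.03 m³/s × 3.156e+07 s/yr = 6.406e+07 m³/yr.
Steady-state CSTR mass balance: W = Q·C + k·V·C, so C = W/(Q + kV).
Q + kV = 6.406e+07 + 35·1.7e+06 = 1.236e+08 m³/yr.
C = 79.7/1.236e+08 = 6.45e-07 kg/m³ = 0.000645 mg/L = 0.645 µg/L.

0.645 µg/L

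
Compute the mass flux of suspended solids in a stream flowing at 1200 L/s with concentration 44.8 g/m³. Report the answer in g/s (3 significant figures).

1200 L/s = 1.2 m³/s.
Mass flux = Q·C = 1.2 m³/s × 44.8 g/m³ = 53.76 g/s.

53.8 g/s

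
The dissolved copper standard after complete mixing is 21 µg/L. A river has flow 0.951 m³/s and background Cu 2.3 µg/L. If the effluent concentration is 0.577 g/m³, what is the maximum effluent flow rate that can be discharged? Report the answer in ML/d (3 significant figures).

2.3 µg/L = 0.0023 mg/L.
21 µg/L = 0.021 mg/L.
Mass balance at complete mixing: C_std·(Q_w + Q_r) = Q_w·C_e + Q_r·C_b.
Rearranging, Q_w = Q_r·(C_std − C_b)/(C_e − C_std) = 0.951·(0.021 − 0.0023) / (0.577 − 0.021) = 0.03199 m³/s.
= 2.764 ML/d.

2.76 ML/d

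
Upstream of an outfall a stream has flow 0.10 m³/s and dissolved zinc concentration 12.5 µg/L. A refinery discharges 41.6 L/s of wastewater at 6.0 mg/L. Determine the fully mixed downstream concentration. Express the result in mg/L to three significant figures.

41.6 L/s = 0.0416 m³/s.
12.5 µg/L = 0.0125 mg/L.
Flow-weighted mixing gives C = (0.0416·6 + 0.1·0.0125) / (0.0416 + 0.1) = 0.2509/0.1416 = 1.772 mg/L.

1.77 mg/L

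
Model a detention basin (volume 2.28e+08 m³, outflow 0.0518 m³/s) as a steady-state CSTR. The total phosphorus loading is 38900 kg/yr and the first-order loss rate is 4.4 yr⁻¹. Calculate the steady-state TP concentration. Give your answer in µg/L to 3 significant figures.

Outflow Q = 0.0518 m³/s × 3.156e+07 s/yr = 1.635e+06 m³/yr.
Steady-state CSTR mass balance: W = Q·C + k·V·C, so C = W/(Q + kV).
Q + kV = 1.635e+06 + 4.4·2.28e+08 = 1.005e+09 m³/yr.
C = 38900/1.005e+09 = 3.871e-05 kg/m³ = 0.03871 mg/L = 38.71 µg/L.

38.7 µg/L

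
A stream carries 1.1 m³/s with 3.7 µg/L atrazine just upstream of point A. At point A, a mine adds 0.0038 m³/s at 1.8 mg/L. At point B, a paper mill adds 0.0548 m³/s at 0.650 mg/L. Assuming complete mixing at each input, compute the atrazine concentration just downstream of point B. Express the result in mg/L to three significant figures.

3.7 µg/L = 0.0037 mg/L.
After input A: C = (1.1·0.0037 + 0.0038·1.8) / 1.104 = 0.009884 mg/L.
After input B: C = (1.104·0.009884 + 0.0548·0.65) / 1.159 = 0.04016 mg/L.

0.0402 mg/L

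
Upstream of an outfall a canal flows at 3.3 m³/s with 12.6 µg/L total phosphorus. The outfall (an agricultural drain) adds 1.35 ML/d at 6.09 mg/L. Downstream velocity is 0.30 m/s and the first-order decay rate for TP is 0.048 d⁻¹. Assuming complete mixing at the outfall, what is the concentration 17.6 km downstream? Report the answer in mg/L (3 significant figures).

0.0399 mg/L

1.35 ML/d = 0.01562 m³/s.
12.6 µg/L = 0.0126 mg/L.
After complete mixing, C₀ = (0.01562·6.09 + 3.3·0.0126) / 3.316 = 0.04124 mg/L.
Travel time t = 1.76e+04 m / 0.30 m/s = 5.867e+04 s = 0.679 d.
C = 0.04124·exp(−0.048·0.679) = 0.04124·0.9679 = 0.03992 mg/L.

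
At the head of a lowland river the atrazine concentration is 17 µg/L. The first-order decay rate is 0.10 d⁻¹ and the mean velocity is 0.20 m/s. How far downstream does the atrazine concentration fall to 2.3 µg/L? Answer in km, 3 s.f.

From C = C₀·e^(−kt), t = ln(C₀/C)/k = ln(17/2.3)/0.10 = 2/0.10 = 20 d.
Distance = v·t = 0.20 m/s × 1.728e+06 s = 3.457e+05 m = 345.7 km.

346 km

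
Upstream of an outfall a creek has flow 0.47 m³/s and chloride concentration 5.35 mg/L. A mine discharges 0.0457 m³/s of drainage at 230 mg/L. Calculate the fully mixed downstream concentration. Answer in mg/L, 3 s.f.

Flow-weighted mixing gives C = (0.0457·230 + 0.47·5.35) / (0.0457 + 0.47) = 13.03/0.5157 = 25.26 mg/L.

25.3 mg/L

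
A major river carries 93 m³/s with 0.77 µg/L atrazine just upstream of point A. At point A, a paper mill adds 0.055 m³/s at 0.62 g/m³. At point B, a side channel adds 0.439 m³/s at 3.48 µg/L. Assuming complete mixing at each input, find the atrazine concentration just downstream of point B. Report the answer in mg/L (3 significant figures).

0.77 µg/L = 0.00077 mg/L.
After input A: C = (93·0.00077 + 0.055·0.62) / 93.06 = 0.001136 mg/L.
3.48 µg/L = 0.00348 mg/L.
After input B: C = (93.06·0.001136 + 0.439·0.00348) / 93.49 = 0.001147 mg/L.

0.00115 mg/L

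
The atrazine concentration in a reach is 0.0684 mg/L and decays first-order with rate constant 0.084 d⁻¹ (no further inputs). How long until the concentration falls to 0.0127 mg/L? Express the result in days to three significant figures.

20.0 d

t = ln(C₀/C)/k = ln(0.0684/0.0127)/0.084 = 1.684/0.084 = 20.04 d.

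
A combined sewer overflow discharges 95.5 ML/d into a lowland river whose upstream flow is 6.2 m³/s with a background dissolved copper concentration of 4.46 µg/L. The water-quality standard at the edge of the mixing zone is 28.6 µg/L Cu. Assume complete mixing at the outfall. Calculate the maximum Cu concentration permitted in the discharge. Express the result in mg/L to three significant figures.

0.164 mg/L

95.5 ML/d = 1.105 m³/s.
4.46 µg/L = 0.00446 mg/L.
28.6 µg/L = 0.0286 mg/L.
Mass balance: 0.0286·7.305 = 1.105·Cₑ + 6.2·0.00446.
Cₑ = (0.2089 − 0.02765) / 1.105 = 0.164 mg/L.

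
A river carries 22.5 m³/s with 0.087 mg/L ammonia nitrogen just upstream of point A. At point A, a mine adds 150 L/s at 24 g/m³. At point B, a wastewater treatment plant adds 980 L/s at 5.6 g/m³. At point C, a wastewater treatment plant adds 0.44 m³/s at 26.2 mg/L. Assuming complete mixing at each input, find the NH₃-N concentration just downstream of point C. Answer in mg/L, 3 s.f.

0.938 mg/L

150 L/s = 0.15 m³/s.
After input A: C = (22.5·0.087 + 0.15·24) / 22.65 = 0.2454 mg/L.
980 L/s = 0.98 m³/s.
After input B: C = (22.65·0.2454 + 0.98·5.6) / 23.63 = 0.4674 mg/L.
After input C: C = (23.63·0.4674 + 0.44·26.2) / 24.07 = 0.9378 mg/L.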